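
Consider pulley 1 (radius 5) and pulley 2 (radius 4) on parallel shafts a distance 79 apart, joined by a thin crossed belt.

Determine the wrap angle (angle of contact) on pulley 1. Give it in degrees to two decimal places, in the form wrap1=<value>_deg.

wrap1=193.08_deg

crossed belt: β = asin((r1+r2)/C) = asin(9/79) = 6.5416°
wrap1 = wrap2 = π + 2β = 193.0831°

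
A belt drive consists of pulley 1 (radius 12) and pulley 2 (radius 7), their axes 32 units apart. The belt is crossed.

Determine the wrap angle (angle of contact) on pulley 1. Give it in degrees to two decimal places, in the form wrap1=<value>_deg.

crossed belt: β = asin((r1+r2)/C) = asin(19/32) = 36.4236°
wrap1 = wrap2 = π + 2β = 252.8471°

wrap1=252.85_deg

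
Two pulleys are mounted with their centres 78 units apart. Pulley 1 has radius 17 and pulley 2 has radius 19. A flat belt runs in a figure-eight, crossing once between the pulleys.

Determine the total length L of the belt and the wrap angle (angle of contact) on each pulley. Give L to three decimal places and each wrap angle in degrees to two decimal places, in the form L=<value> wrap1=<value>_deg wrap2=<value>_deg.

crossed belt: β = asin((r1+r2)/C) = asin(36/78) = 27.4864°
wrap1 = wrap2 = π + 2β = 234.9729°
tangent length = C·cosβ = 69.1954
L = (r1+r2)·wrap + 2·C·cosβ = 36·4.1010 + 2·69.1954 = 286.0285

L=286.029 wrap1=234.97_deg wrap2=234.97_deg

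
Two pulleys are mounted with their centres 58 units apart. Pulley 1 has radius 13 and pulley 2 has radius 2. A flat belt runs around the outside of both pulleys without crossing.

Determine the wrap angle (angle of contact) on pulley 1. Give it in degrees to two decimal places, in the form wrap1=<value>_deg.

open belt: β = asin((r2−r1)/C) = asin(-11/58) = -10.9327°
wrap1 = π − 2β = 201.8653°
wrap2 = π + 2β = 158.1347°

wrap1=201.87_deg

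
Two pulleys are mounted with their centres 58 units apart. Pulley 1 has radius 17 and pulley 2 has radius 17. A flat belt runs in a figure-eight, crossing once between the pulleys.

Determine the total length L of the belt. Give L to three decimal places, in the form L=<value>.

crossed belt: β = asin((r1+r2)/C) = asin(34/58) = 35.8883°
wrap1 = wrap2 = π + 2β = 251.7766°
tangent length = C·cosβ = 46.9894
L = (r1+r2)·wrap + 2·C·cosβ = 34·4.3943 + 2·46.9894 = 243.3860

L=243.386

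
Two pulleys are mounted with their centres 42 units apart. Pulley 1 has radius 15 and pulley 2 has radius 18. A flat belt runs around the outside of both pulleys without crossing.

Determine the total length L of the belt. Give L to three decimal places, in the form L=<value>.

L=187.887

open belt: β = asin((r2−r1)/C) = asin(3/42) = 4.0960°
wrap1 = π − 2β = 171.8079°
wrap2 = π + 2β = 188.1921°
tangent length = C·cosβ = 41.8927
L = r1·wrap1 + r2·wrap2 + 2·C·cosβ = 15·2.9986 + 18·3.2846 + 2·41.8927 = 187.8869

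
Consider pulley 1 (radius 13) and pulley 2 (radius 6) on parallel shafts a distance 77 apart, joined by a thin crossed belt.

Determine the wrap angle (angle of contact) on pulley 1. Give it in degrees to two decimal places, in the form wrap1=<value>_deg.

crossed belt: β = asin((r1+r2)/C) = asin(19/77) = 14.2855°
wrap1 = wrap2 = π + 2β = 208.5709°

wrap1=208.57_deg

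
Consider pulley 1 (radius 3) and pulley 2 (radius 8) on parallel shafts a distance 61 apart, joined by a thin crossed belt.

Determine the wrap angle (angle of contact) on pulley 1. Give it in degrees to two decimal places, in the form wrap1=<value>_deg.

wrap1=200.78_deg

crossed belt: β = asin((r1+r2)/C) = asin(11/61) = 10.3889°
wrap1 = wrap2 = π + 2β = 200.7777°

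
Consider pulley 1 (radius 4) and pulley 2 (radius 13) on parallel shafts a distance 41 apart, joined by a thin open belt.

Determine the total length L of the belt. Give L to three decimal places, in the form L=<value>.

L=137.391

open belt: β = asin((r2−r1)/C) = asin(9/41) = 12.6804°
wrap1 = π − 2β = 154.6392°
wrap2 = π + 2β = 205.3608°
tangent length = C·cosβ = 40.0000
L = r1·wrap1 + r2·wrap2 + 2·C·cosβ = 4·2.6990 + 13·3.5842 + 2·40.0000 = 137.3907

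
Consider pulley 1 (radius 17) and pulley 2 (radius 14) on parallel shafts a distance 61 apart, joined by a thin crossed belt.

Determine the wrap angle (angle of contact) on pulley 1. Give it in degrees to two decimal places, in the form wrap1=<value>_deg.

crossed belt: β = asin((r1+r2)/C) = asin(31/61) = 30.5438°
wrap1 = wrap2 = π + 2β = 241.0876°

wrap1=241.09_deg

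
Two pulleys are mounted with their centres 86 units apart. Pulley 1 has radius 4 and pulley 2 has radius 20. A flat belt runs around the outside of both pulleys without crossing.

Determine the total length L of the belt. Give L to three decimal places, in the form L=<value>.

L=250.384

open belt: β = asin((r2−r1)/C) = asin(16/86) = 10.7222°
wrap1 = π − 2β = 158.5557°
wrap2 = π + 2β = 201.4443°
tangent length = C·cosβ = 84.4985
L = r1·wrap1 + r2·wrap2 + 2·C·cosβ = 4·2.7673 + 20·3.5159 + 2·84.4985 = 250.3836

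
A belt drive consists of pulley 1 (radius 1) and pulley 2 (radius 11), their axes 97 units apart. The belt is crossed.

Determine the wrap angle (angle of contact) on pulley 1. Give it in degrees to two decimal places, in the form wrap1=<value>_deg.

crossed belt: β = asin((r1+r2)/C) = asin(12/97) = 7.1063°
wrap1 = wrap2 = π + 2β = 194.2127°

wrap1=194.21_deg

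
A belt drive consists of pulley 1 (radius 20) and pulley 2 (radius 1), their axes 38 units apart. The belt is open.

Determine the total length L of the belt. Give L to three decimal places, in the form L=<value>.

L=151.688

open belt: β = asin((r2−r1)/C) = asin(-19/38) = -30.0000°
wrap1 = π − 2β = 240.0000°
wrap2 = π + 2β = 120.0000°
tangent length = C·cosβ = 32.9090
L = r1·wrap1 + r2·wrap2 + 2·C·cosβ = 20·4.1888 + 1·2.0944 + 2·32.9090 = 151.6881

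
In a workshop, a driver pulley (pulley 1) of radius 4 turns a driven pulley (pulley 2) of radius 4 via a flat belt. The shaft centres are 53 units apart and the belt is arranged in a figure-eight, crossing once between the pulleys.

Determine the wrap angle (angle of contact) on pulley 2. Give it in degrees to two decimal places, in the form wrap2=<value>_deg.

crossed belt: β = asin((r1+r2)/C) = asin(8/53) = 8.6816°
wrap1 = wrap2 = π + 2β = 197.3632°

wrap2=197.36_deg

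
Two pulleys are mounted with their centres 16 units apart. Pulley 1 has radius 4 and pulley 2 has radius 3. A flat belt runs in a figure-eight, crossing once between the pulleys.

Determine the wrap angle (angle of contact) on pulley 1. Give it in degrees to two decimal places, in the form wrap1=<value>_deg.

crossed belt: β = asin((r1+r2)/C) = asin(7/16) = 25.9445°
wrap1 = wrap2 = π + 2β = 231.8890°

wrap1=231.89_deg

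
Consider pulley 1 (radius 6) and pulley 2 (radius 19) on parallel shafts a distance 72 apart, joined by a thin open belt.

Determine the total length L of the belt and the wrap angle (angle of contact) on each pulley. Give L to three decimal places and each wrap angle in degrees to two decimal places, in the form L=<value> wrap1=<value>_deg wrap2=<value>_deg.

open belt: β = asin((r2−r1)/C) = asin(13/72) = 10.4021°
wrap1 = π − 2β = 159.1958°
wrap2 = π + 2β = 200.8042°
tangent length = C·cosβ = 70.8167
L = r1·wrap1 + r2·wrap2 + 2·C·cosβ = 6·2.7785 + 19·3.5047 + 2·70.8167 = 224.8935

L=224.893 wrap1=159.20_deg wrap2=200.80_deg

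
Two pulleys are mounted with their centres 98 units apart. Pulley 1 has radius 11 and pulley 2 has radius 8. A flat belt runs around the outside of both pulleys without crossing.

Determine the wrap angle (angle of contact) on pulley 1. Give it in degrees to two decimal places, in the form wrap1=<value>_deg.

wrap1=183.51_deg

open belt: β = asin((r2−r1)/C) = asin(-3/98) = -1.7542°
wrap1 = π − 2β = 183.5085°
wrap2 = π + 2β = 176.4915°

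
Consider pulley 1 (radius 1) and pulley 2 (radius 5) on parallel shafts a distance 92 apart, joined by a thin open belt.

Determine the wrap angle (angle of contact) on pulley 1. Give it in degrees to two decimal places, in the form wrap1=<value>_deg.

wrap1=175.02_deg

open belt: β = asin((r2−r1)/C) = asin(4/92) = 2.4919°
wrap1 = π − 2β = 175.0162°
wrap2 = π + 2β = 184.9838°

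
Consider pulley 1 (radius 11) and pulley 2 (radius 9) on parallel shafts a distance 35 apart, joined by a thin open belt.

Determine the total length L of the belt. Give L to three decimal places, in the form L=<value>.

L=132.946

open belt: β = asin((r2−r1)/C) = asin(-2/35) = -3.2758°
wrap1 = π − 2β = 186.5517°
wrap2 = π + 2β = 173.4483°
tangent length = C·cosβ = 34.9428
L = r1·wrap1 + r2·wrap2 + 2·C·cosβ = 11·3.2559 + 9·3.0272 + 2·34.9428 = 132.9462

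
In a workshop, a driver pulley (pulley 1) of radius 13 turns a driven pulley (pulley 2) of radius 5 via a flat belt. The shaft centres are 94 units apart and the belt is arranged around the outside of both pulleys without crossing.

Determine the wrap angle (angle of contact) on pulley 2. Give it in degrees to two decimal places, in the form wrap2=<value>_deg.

open belt: β = asin((r2−r1)/C) = asin(-8/94) = -4.8821°
wrap1 = π − 2β = 189.7643°
wrap2 = π + 2β = 170.2357°

wrap2=170.24_deg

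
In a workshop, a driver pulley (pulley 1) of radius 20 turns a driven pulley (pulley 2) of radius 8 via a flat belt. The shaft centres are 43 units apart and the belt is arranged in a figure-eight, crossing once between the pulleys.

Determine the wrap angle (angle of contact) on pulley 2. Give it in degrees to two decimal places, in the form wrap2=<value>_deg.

wrap2=261.26_deg

crossed belt: β = asin((r1+r2)/C) = asin(28/43) = 40.6293°
wrap1 = wrap2 = π + 2β = 261.2587°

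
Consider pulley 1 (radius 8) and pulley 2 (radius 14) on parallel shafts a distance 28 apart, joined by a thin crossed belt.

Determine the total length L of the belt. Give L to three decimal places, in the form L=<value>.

L=143.525

crossed belt: β = asin((r1+r2)/C) = asin(22/28) = 51.7868°
wrap1 = wrap2 = π + 2β = 283.5736°
tangent length = C·cosβ = 17.3205
L = (r1+r2)·wrap + 2·C·cosβ = 22·4.9493 + 2·17.3205 = 143.5255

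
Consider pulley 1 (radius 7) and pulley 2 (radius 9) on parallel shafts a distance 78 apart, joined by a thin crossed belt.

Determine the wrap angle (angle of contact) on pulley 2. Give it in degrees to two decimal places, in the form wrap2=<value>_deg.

wrap2=203.67_deg

crossed belt: β = asin((r1+r2)/C) = asin(16/78) = 11.8370°
wrap1 = wrap2 = π + 2β = 203.6740°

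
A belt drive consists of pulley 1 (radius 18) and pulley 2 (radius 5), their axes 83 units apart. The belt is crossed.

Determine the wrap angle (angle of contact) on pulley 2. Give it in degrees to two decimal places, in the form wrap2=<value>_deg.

wrap2=212.18_deg

crossed belt: β = asin((r1+r2)/C) = asin(23/83) = 16.0877°
wrap1 = wrap2 = π + 2β = 212.1754°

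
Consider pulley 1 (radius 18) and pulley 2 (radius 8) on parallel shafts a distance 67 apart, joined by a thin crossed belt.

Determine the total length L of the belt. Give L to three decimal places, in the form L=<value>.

L=225.904

crossed belt: β = asin((r1+r2)/C) = asin(26/67) = 22.8338°
wrap1 = wrap2 = π + 2β = 225.6676°
tangent length = C·cosβ = 61.7495
L = (r1+r2)·wrap + 2·C·cosβ = 26·3.9386 + 2·61.7495 = 225.9037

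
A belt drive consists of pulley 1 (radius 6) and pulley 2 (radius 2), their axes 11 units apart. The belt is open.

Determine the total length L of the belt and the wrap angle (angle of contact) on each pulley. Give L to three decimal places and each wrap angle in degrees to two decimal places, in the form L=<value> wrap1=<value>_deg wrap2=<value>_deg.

open belt: β = asin((r2−r1)/C) = asin(-4/11) = -21.3237°
wrap1 = π − 2β = 222.6474°
wrap2 = π + 2β = 137.3526°
tangent length = C·cosβ = 10.2470
L = r1·wrap1 + r2·wrap2 + 2·C·cosβ = 6·3.8859 + 2·2.3973 + 2·10.2470 = 48.6040

L=48.604 wrap1=222.65_deg wrap2=137.35_deg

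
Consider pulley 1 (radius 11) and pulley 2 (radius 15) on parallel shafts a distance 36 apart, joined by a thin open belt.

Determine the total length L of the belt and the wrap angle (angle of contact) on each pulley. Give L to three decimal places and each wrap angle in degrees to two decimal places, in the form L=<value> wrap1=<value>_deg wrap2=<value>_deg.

L=154.126 wrap1=167.24_deg wrap2=192.76_deg

open belt: β = asin((r2−r1)/C) = asin(4/36) = 6.3794°
wrap1 = π − 2β = 167.2413°
wrap2 = π + 2β = 192.7587°
tangent length = C·cosβ = 35.7771
L = r1·wrap1 + r2·wrap2 + 2·C·cosβ = 11·2.9189 + 15·3.3643 + 2·35.7771 = 154.1263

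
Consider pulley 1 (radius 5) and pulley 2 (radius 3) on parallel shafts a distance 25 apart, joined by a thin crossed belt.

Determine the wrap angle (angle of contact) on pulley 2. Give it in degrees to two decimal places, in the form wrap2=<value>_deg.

wrap2=217.33_deg

crossed belt: β = asin((r1+r2)/C) = asin(8/25) = 18.6629°
wrap1 = wrap2 = π + 2β = 217.3258°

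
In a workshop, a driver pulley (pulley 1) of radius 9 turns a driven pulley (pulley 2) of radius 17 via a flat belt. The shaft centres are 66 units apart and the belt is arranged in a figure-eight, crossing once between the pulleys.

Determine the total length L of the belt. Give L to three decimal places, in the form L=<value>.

crossed belt: β = asin((r1+r2)/C) = asin(26/66) = 23.1998°
wrap1 = wrap2 = π + 2β = 226.3997°
tangent length = C·cosβ = 60.6630
L = (r1+r2)·wrap + 2·C·cosβ = 26·3.9514 + 2·60.6630 = 224.0629

L=224.063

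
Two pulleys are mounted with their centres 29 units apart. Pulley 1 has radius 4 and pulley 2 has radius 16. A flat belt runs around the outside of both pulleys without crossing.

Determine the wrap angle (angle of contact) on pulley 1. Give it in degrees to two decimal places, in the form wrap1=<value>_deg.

open belt: β = asin((r2−r1)/C) = asin(12/29) = 24.4433°
wrap1 = π − 2β = 131.1133°
wrap2 = π + 2β = 228.8867°

wrap1=131.11_deg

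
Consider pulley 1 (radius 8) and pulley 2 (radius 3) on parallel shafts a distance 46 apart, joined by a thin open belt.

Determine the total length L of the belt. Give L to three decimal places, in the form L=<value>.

L=127.102

open belt: β = asin((r2−r1)/C) = asin(-5/46) = -6.2401°
wrap1 = π − 2β = 192.4803°
wrap2 = π + 2β = 167.5197°
tangent length = C·cosβ = 45.7275
L = r1·wrap1 + r2·wrap2 + 2·C·cosβ = 8·3.3594 + 3·2.9238 + 2·45.7275 = 127.1015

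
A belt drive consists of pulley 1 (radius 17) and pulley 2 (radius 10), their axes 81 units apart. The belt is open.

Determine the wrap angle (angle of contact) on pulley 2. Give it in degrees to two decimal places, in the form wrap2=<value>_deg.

wrap2=170.08_deg

open belt: β = asin((r2−r1)/C) = asin(-7/81) = -4.9577°
wrap1 = π − 2β = 189.9153°
wrap2 = π + 2β = 170.0847°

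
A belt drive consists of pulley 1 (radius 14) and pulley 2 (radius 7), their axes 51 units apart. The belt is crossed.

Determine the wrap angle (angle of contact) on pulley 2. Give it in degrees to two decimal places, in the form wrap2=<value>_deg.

wrap2=228.63_deg

crossed belt: β = asin((r1+r2)/C) = asin(21/51) = 24.3157°
wrap1 = wrap2 = π + 2β = 228.6315°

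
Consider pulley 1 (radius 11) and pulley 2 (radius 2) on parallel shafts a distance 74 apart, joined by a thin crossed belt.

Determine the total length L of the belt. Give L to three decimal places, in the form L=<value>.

L=191.130

crossed belt: β = asin((r1+r2)/C) = asin(13/74) = 10.1180°
wrap1 = wrap2 = π + 2β = 200.2360°
tangent length = C·cosβ = 72.8492
L = (r1+r2)·wrap + 2·C·cosβ = 13·3.4948 + 2·72.8492 = 191.1304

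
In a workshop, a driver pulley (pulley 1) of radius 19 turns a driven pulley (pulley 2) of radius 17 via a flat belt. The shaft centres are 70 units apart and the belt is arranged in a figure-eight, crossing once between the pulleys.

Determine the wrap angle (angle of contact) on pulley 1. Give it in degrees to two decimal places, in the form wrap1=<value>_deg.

crossed belt: β = asin((r1+r2)/C) = asin(36/70) = 30.9497°
wrap1 = wrap2 = π + 2β = 241.8994°

wrap1=241.90_deg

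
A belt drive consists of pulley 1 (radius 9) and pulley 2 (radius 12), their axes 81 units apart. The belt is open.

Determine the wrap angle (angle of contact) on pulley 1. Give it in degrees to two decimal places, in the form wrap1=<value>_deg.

open belt: β = asin((r2−r1)/C) = asin(3/81) = 2.1226°
wrap1 = π − 2β = 175.7549°
wrap2 = π + 2β = 184.2451°

wrap1=175.75_deg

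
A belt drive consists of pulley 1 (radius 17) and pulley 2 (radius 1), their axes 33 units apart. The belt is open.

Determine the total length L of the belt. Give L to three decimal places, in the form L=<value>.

L=130.470

open belt: β = asin((r2−r1)/C) = asin(-16/33) = -29.0025°
wrap1 = π − 2β = 238.0051°
wrap2 = π + 2β = 121.9949°
tangent length = C·cosβ = 28.8617
L = r1·wrap1 + r2·wrap2 + 2·C·cosβ = 17·4.1540 + 1·2.1292 + 2·28.8617 = 130.4702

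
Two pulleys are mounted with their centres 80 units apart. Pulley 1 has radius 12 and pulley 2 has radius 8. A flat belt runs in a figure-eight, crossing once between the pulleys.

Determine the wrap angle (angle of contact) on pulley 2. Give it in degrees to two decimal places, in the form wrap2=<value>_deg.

wrap2=208.96_deg

crossed belt: β = asin((r1+r2)/C) = asin(20/80) = 14.4775°
wrap1 = wrap2 = π + 2β = 208.9550°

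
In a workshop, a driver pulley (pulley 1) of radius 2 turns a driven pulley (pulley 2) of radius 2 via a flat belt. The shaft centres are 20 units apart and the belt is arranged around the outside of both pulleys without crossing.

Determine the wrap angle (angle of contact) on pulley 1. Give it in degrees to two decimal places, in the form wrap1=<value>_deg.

wrap1=180.00_deg

open belt: β = asin((r2−r1)/C) = asin(0/20) = 0.0000°
wrap1 = π − 2β = 180.0000°
wrap2 = π + 2β = 180.0000°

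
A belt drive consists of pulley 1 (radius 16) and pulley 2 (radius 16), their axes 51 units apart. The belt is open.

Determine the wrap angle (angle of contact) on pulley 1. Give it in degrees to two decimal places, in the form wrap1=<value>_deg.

open belt: β = asin((r2−r1)/C) = asin(0/51) = 0.0000°
wrap1 = π − 2β = 180.0000°
wrap2 = π + 2β = 180.0000°

wrap1=180.00_deg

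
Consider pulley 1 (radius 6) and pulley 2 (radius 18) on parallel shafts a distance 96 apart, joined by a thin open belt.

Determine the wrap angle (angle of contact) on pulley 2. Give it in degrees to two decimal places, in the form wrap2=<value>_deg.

wrap2=194.36_deg

open belt: β = asin((r2−r1)/C) = asin(12/96) = 7.1808°
wrap1 = π − 2β = 165.6385°
wrap2 = π + 2β = 194.3615°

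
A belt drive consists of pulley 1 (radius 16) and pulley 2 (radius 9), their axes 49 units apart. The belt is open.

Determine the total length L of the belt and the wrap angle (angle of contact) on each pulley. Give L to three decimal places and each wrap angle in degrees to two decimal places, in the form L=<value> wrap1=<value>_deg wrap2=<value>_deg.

L=177.542 wrap1=196.43_deg wrap2=163.57_deg

open belt: β = asin((r2−r1)/C) = asin(-7/49) = -8.2132°
wrap1 = π − 2β = 196.4264°
wrap2 = π + 2β = 163.5736°
tangent length = C·cosβ = 48.4974
L = r1·wrap1 + r2·wrap2 + 2·C·cosβ = 16·3.4283 + 9·2.8549 + 2·48.4974 = 177.5415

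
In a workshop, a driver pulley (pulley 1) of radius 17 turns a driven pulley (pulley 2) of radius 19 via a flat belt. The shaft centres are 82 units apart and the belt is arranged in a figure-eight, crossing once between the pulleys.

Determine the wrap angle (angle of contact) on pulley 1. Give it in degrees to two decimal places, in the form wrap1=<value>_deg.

crossed belt: β = asin((r1+r2)/C) = asin(36/82) = 26.0416°
wrap1 = wrap2 = π + 2β = 232.0833°

wrap1=232.08_deg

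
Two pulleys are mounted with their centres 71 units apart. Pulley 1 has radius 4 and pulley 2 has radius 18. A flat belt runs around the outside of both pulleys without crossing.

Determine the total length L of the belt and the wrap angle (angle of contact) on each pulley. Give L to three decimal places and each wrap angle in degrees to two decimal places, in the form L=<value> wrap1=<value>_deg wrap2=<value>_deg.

open belt: β = asin((r2−r1)/C) = asin(14/71) = 11.3723°
wrap1 = π − 2β = 157.2554°
wrap2 = π + 2β = 202.7446°
tangent length = C·cosβ = 69.6060
L = r1·wrap1 + r2·wrap2 + 2·C·cosβ = 4·2.7446 + 18·3.5386 + 2·69.6060 = 213.8847

L=213.885 wrap1=157.26_deg wrap2=202.74_deg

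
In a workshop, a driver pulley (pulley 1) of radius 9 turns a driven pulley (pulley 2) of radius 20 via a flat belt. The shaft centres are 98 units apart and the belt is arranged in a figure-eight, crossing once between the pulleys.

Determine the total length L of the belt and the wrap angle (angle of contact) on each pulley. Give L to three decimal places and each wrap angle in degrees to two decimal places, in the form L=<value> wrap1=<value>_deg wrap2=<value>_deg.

L=295.752 wrap1=214.43_deg wrap2=214.43_deg

crossed belt: β = asin((r1+r2)/C) = asin(29/98) = 17.2126°
wrap1 = wrap2 = π + 2β = 214.4252°
tangent length = C·cosβ = 93.6109
L = (r1+r2)·wrap + 2·C·cosβ = 29·3.7424 + 2·93.6109 = 295.7522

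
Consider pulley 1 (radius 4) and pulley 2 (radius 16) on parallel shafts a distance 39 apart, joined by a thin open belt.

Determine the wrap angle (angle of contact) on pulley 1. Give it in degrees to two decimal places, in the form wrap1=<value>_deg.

open belt: β = asin((r2−r1)/C) = asin(12/39) = 17.9202°
wrap1 = π − 2β = 144.1596°
wrap2 = π + 2β = 215.8404°

wrap1=144.16_deg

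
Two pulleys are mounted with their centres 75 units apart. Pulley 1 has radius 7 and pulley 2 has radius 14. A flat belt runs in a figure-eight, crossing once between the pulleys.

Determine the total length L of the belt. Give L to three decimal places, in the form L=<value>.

crossed belt: β = asin((r1+r2)/C) = asin(21/75) = 16.2602°
wrap1 = wrap2 = π + 2β = 212.5204°
tangent length = C·cosβ = 72.0000
L = (r1+r2)·wrap + 2·C·cosβ = 21·3.7092 + 2·72.0000 = 221.8928

L=221.893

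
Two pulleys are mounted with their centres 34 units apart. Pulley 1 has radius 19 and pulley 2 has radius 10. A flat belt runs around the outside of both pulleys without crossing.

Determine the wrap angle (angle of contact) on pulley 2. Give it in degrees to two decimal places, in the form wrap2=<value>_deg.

open belt: β = asin((r2−r1)/C) = asin(-9/34) = -15.3495°
wrap1 = π − 2β = 210.6990°
wrap2 = π + 2β = 149.3010°

wrap2=149.30_deg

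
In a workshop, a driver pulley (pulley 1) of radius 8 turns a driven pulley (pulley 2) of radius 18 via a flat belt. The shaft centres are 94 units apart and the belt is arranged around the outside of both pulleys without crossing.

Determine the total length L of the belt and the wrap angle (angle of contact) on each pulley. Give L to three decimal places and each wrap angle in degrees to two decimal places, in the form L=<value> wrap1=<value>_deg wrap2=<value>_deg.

open belt: β = asin((r2−r1)/C) = asin(10/94) = 6.1069°
wrap1 = π − 2β = 167.7863°
wrap2 = π + 2β = 192.2137°
tangent length = C·cosβ = 93.4666
L = r1·wrap1 + r2·wrap2 + 2·C·cosβ = 8·2.9284 + 18·3.3548 + 2·93.4666 = 270.7462

L=270.746 wrap1=167.79_deg wrap2=192.21_deg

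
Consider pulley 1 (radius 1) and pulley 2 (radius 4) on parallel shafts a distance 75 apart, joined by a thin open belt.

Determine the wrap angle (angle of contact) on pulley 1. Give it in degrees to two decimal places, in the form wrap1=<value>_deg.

open belt: β = asin((r2−r1)/C) = asin(3/75) = 2.2924°
wrap1 = π − 2β = 175.4151°
wrap2 = π + 2β = 184.5849°

wrap1=175.42_deg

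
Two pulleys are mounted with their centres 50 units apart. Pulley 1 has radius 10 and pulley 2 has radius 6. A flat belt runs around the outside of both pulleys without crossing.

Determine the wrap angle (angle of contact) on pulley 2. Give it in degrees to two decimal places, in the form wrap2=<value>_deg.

open belt: β = asin((r2−r1)/C) = asin(-4/50) = -4.5886°
wrap1 = π − 2β = 189.1771°
wrap2 = π + 2β = 170.8229°

wrap2=170.82_deg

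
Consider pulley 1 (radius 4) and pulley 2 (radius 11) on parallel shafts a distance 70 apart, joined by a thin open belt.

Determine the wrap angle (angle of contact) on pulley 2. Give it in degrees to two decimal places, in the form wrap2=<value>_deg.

open belt: β = asin((r2−r1)/C) = asin(7/70) = 5.7392°
wrap1 = π − 2β = 168.5217°
wrap2 = π + 2β = 191.4783°

wrap2=191.48_deg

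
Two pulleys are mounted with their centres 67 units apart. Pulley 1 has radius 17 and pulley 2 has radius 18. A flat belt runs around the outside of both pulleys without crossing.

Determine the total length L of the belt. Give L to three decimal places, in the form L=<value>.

L=243.971

open belt: β = asin((r2−r1)/C) = asin(1/67) = 0.8552°
wrap1 = π − 2β = 178.2896°
wrap2 = π + 2β = 181.7104°
tangent length = C·cosβ = 66.9925
L = r1·wrap1 + r2·wrap2 + 2·C·cosβ = 17·3.1117 + 18·3.1714 + 2·66.9925 = 243.9707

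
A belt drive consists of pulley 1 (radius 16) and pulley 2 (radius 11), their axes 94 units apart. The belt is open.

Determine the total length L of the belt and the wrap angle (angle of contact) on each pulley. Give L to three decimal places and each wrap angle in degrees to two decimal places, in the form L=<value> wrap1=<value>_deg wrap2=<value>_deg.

open belt: β = asin((r2−r1)/C) = asin(-5/94) = -3.0491°
wrap1 = π − 2β = 186.0982°
wrap2 = π + 2β = 173.9018°
tangent length = C·cosβ = 93.8669
L = r1·wrap1 + r2·wrap2 + 2·C·cosβ = 16·3.2480 + 11·3.0352 + 2·93.8669 = 273.0890

L=273.089 wrap1=186.10_deg wrap2=173.90_deg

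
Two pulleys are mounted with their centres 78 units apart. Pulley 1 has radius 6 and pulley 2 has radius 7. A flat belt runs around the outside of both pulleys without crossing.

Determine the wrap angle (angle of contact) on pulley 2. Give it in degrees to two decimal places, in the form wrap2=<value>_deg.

wrap2=181.47_deg

open belt: β = asin((r2−r1)/C) = asin(1/78) = 0.7346°
wrap1 = π − 2β = 178.5308°
wrap2 = π + 2β = 181.4692°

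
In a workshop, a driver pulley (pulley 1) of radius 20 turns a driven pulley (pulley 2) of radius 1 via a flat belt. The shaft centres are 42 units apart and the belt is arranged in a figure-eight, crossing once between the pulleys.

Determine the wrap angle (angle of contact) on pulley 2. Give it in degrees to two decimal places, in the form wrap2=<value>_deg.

wrap2=240.00_deg

crossed belt: β = asin((r1+r2)/C) = asin(21/42) = 30.0000°
wrap1 = wrap2 = π + 2β = 240.0000°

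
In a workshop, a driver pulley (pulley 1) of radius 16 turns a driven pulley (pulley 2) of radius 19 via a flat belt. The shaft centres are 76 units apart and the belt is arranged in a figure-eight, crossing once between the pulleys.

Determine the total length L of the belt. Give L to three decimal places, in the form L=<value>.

crossed belt: β = asin((r1+r2)/C) = asin(35/76) = 27.4211°
wrap1 = wrap2 = π + 2β = 234.8421°
tangent length = C·cosβ = 67.4611
L = (r1+r2)·wrap + 2·C·cosβ = 35·4.0988 + 2·67.4611 = 278.3791

L=278.379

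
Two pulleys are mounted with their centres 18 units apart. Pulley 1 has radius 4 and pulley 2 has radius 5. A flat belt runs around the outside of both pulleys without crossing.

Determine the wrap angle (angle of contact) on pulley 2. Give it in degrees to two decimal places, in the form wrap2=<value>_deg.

wrap2=186.37_deg

open belt: β = asin((r2−r1)/C) = asin(1/18) = 3.1847°
wrap1 = π − 2β = 173.6305°
wrap2 = π + 2β = 186.3695°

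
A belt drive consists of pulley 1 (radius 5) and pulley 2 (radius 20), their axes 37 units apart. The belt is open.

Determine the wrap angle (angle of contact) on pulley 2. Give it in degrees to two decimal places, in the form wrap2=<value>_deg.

wrap2=227.83_deg

open belt: β = asin((r2−r1)/C) = asin(15/37) = 23.9165°
wrap1 = π − 2β = 132.1669°
wrap2 = π + 2β = 227.8331°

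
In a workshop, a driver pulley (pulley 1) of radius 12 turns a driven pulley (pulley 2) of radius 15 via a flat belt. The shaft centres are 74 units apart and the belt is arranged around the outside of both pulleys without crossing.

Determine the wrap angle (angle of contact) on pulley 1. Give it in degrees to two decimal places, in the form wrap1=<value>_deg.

wrap1=175.35_deg

open belt: β = asin((r2−r1)/C) = asin(3/74) = 2.3234°
wrap1 = π − 2β = 175.3531°
wrap2 = π + 2β = 184.6469°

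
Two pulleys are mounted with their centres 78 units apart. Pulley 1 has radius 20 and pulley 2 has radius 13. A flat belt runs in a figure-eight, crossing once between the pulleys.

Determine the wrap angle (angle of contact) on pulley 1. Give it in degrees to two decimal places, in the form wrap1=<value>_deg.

wrap1=230.06_deg

crossed belt: β = asin((r1+r2)/C) = asin(33/78) = 25.0290°
wrap1 = wrap2 = π + 2β = 230.0580°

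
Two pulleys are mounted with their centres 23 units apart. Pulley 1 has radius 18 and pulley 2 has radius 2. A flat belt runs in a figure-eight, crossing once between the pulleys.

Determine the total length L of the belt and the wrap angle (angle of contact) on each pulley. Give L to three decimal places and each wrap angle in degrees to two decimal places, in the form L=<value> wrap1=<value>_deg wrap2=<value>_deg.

crossed belt: β = asin((r1+r2)/C) = asin(20/23) = 60.4082°
wrap1 = wrap2 = π + 2β = 300.8163°
tangent length = C·cosβ = 11.3578
L = (r1+r2)·wrap + 2·C·cosβ = 20·5.2502 + 2·11.3578 = 127.7203

L=127.720 wrap1=300.82_deg wrap2=300.82_deg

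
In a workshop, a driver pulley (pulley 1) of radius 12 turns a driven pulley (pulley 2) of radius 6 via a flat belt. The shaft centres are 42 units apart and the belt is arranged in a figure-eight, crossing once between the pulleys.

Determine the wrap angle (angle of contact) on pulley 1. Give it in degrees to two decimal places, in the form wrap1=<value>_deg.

wrap1=230.75_deg

crossed belt: β = asin((r1+r2)/C) = asin(18/42) = 25.3769°
wrap1 = wrap2 = π + 2β = 230.7539°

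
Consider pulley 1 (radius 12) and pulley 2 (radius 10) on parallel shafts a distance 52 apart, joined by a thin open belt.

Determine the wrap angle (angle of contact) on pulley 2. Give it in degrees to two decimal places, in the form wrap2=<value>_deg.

open belt: β = asin((r2−r1)/C) = asin(-2/52) = -2.2042°
wrap1 = π − 2β = 184.4085°
wrap2 = π + 2β = 175.5915°

wrap2=175.59_deg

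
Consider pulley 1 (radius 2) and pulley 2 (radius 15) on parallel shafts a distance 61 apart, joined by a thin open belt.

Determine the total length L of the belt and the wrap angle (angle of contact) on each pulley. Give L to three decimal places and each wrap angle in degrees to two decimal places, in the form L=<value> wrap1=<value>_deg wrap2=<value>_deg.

open belt: β = asin((r2−r1)/C) = asin(13/61) = 12.3049°
wrap1 = π − 2β = 155.3901°
wrap2 = π + 2β = 204.6099°
tangent length = C·cosβ = 59.5987
L = r1·wrap1 + r2·wrap2 + 2·C·cosβ = 2·2.7121 + 15·3.5711 + 2·59.5987 = 178.1882

L=178.188 wrap1=155.39_deg wrap2=204.61_deg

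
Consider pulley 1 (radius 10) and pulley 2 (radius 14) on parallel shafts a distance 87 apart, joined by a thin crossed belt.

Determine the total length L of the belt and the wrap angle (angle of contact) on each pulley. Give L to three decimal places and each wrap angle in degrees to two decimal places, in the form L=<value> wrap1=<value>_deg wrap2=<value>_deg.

L=256.062 wrap1=212.03_deg wrap2=212.03_deg

crossed belt: β = asin((r1+r2)/C) = asin(24/87) = 16.0134°
wrap1 = wrap2 = π + 2β = 212.0268°
tangent length = C·cosβ = 83.6242
L = (r1+r2)·wrap + 2·C·cosβ = 24·3.7006 + 2·83.6242 = 256.0619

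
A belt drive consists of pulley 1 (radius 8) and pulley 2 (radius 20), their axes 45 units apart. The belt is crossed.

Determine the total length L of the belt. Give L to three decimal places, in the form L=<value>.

crossed belt: β = asin((r1+r2)/C) = asin(28/45) = 38.4786°
wrap1 = wrap2 = π + 2β = 256.9572°
tangent length = C·cosβ = 35.2278
L = (r1+r2)·wrap + 2·C·cosβ = 28·4.4847 + 2·35.2278 = 196.0286

L=196.029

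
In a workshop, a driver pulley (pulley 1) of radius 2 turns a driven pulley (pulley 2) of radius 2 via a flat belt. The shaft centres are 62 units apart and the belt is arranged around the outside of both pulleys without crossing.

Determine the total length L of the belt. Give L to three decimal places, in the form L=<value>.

open belt: β = asin((r2−r1)/C) = asin(0/62) = 0.0000°
wrap1 = π − 2β = 180.0000°
wrap2 = π + 2β = 180.0000°
tangent length = C·cosβ = 62.0000
L = r1·wrap1 + r2·wrap2 + 2·C·cosβ = 2·3.1416 + 2·3.1416 + 2·62.0000 = 136.5664

L=136.566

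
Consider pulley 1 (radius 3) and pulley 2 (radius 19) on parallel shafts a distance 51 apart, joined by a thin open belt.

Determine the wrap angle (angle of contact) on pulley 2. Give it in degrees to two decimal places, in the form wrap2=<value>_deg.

wrap2=216.57_deg

open belt: β = asin((r2−r1)/C) = asin(16/51) = 18.2839°
wrap1 = π − 2β = 143.4322°
wrap2 = π + 2β = 216.5678°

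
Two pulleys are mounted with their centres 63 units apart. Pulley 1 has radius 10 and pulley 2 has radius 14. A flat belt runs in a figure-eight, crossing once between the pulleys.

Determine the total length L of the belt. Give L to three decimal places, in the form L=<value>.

crossed belt: β = asin((r1+r2)/C) = asin(24/63) = 22.3927°
wrap1 = wrap2 = π + 2β = 224.7854°
tangent length = C·cosβ = 58.2495
L = (r1+r2)·wrap + 2·C·cosβ = 24·3.9232 + 2·58.2495 = 210.6568

L=210.657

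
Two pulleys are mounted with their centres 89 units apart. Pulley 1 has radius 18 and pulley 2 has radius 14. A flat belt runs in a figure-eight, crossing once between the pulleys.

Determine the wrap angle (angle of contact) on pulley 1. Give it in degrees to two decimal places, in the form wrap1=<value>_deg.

wrap1=222.15_deg

crossed belt: β = asin((r1+r2)/C) = asin(32/89) = 21.0726°
wrap1 = wrap2 = π + 2β = 222.1452°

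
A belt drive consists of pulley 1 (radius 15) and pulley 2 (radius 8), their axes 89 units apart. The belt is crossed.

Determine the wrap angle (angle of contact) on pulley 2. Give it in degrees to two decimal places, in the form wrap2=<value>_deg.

crossed belt: β = asin((r1+r2)/C) = asin(23/89) = 14.9767°
wrap1 = wrap2 = π + 2β = 209.9535°

wrap2=209.95_deg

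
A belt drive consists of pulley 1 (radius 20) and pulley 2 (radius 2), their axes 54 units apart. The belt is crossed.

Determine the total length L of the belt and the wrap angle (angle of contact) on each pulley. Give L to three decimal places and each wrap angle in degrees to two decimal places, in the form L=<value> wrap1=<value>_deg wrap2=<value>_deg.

L=186.209 wrap1=228.08_deg wrap2=228.08_deg

crossed belt: β = asin((r1+r2)/C) = asin(22/54) = 24.0421°
wrap1 = wrap2 = π + 2β = 228.0842°
tangent length = C·cosβ = 49.3153
L = (r1+r2)·wrap + 2·C·cosβ = 22·3.9808 + 2·49.3153 = 186.2087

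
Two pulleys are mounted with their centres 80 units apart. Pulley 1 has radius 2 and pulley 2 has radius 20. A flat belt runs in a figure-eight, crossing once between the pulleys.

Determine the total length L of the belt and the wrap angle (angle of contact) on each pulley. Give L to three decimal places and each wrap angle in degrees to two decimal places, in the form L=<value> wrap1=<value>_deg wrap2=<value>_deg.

L=235.204 wrap1=211.92_deg wrap2=211.92_deg

crossed belt: β = asin((r1+r2)/C) = asin(22/80) = 15.9620°
wrap1 = wrap2 = π + 2β = 211.9240°
tangent length = C·cosβ = 76.9155
L = (r1+r2)·wrap + 2·C·cosβ = 22·3.6988 + 2·76.9155 = 235.2041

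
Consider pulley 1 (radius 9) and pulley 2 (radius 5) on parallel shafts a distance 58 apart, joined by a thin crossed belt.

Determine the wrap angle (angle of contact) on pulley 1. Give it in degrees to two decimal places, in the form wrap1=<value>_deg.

crossed belt: β = asin((r1+r2)/C) = asin(14/58) = 13.9680°
wrap1 = wrap2 = π + 2β = 207.9359°

wrap1=207.94_deg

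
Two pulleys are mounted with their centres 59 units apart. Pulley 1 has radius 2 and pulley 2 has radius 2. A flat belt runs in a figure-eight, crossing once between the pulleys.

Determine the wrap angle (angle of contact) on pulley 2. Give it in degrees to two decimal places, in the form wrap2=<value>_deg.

crossed belt: β = asin((r1+r2)/C) = asin(4/59) = 3.8874°
wrap1 = wrap2 = π + 2β = 187.7749°

wrap2=187.77_deg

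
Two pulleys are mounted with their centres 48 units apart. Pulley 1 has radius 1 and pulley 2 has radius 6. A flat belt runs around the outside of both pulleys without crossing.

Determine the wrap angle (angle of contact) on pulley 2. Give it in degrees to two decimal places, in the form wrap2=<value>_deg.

open belt: β = asin((r2−r1)/C) = asin(5/48) = 5.9792°
wrap1 = π − 2β = 168.0417°
wrap2 = π + 2β = 191.9583°

wrap2=191.96_deg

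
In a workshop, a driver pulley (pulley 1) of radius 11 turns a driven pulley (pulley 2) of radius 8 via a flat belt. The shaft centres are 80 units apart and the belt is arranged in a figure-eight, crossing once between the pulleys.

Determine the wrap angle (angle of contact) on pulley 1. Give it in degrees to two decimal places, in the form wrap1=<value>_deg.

wrap1=207.48_deg

crossed belt: β = asin((r1+r2)/C) = asin(19/80) = 13.7390°
wrap1 = wrap2 = π + 2β = 207.4781°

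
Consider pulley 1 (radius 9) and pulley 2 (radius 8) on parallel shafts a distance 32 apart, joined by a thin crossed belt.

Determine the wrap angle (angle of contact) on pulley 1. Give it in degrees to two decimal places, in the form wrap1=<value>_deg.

crossed belt: β = asin((r1+r2)/C) = asin(17/32) = 32.0900°
wrap1 = wrap2 = π + 2β = 244.1799°

wrap1=244.18_deg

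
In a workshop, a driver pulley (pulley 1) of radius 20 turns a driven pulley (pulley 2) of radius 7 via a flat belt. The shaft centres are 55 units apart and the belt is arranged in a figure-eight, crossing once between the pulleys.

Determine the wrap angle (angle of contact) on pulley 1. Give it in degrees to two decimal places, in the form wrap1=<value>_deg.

wrap1=238.80_deg

crossed belt: β = asin((r1+r2)/C) = asin(27/55) = 29.4004°
wrap1 = wrap2 = π + 2β = 238.8007°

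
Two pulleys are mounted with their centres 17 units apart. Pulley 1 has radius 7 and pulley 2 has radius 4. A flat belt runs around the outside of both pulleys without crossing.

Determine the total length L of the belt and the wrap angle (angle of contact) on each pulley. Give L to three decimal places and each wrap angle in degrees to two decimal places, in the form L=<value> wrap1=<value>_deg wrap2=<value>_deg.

L=69.088 wrap1=200.33_deg wrap2=159.67_deg

open belt: β = asin((r2−r1)/C) = asin(-3/17) = -10.1642°
wrap1 = π − 2β = 200.3285°
wrap2 = π + 2β = 159.6715°
tangent length = C·cosβ = 16.7332
L = r1·wrap1 + r2·wrap2 + 2·C·cosβ = 7·3.4964 + 4·2.7868 + 2·16.7332 = 69.0883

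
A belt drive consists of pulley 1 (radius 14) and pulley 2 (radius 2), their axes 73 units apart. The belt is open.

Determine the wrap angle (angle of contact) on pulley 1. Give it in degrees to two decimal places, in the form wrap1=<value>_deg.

open belt: β = asin((r2−r1)/C) = asin(-12/73) = -9.4614°
wrap1 = π − 2β = 198.9229°
wrap2 = π + 2β = 161.0771°

wrap1=198.92_deg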